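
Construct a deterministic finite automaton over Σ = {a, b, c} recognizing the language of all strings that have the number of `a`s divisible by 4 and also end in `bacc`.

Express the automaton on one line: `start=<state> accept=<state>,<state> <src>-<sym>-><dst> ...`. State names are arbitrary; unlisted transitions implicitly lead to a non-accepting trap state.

Run two small machines in parallel and take their product. One (4 states) tracks the count of `a`s modulo 4; the other (5 states) tracks how much of the suffix `bacc` has currently been matched. Each combined state is a pair, one component from each; accept when both components accept.
With 20 states:
          a    b    c  
>  S0     S1   S2   S0 
   S1     S3   S4   S1 
   S2     S5   S2   S0 
   S3     S6   S7   S3 
   S4     S8   S4   S1 
   S5     S3   S4   S9 
   S6     S0  S10   S6 
   S7    S11   S7   S3 
   S8     S6   S7  S12 
   S9     S3   S4  S13 
   S10   S14  S10   S6 
   S11    S0  S10  S15 
   S12    S6   S7  S16 
   S13    S3   S4   S1 
   S14    S1   S2  S17 
   S15    S0  S10  S18 
   S16    S6   S7   S3 
   S17    S1   S2  S19 
   S18    S0  S10   S6 
 * S19    S1   S2   S0 
(> = start, * = accepting)

start=S0 accept=S19 S0-a->S1 S0-b->S2 S0-c->S0 S1-a->S3 S1-b->S4 S1-c->S1 S2-a->S5 S2-b->S2 S2-c->S0 S3-a->S6 S3-b->S7 S3-c->S3 S4-a->S8 S4-b->S4 S4-c->S1 S5-a->S3 S5-b->S4 S5-c->S9 S6-a->S0 S6-b->S10 S6-c->S6 S7-a->S11 S7-b->S7 S7-c->S3 S8-a->S6 S8-b->S7 S8-c->S12 S9-a->S3 S9-b->S4 S9-c->S13 S10-a->S14 S10-b->S10 S10-c->S6 S11-a->S0 S11-b->S10 S11-c->S15 S12-a->S6 S12-b->S7 S12-c->S16 S13-a->S3 S13-b->S4 S13-c->S1 S14-a->S1 S14-b->S2 S14-c->S17 S15-a->S0 S15-b->S10 S15-c->S18 S16-a->S6 S16-b->S7 S16-c->S3 S17-a->S1 S17-b->S2 S17-c->S19 S18-a->S0 S18-b->S10 S18-c->S6 S19-a->S1 S19-b->S2 S19-c->S0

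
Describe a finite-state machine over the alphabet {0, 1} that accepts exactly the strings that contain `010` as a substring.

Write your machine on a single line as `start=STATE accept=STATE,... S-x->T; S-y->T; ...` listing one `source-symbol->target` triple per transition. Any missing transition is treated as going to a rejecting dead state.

States S0..S2 record the length of the longest prefix of `010` that matches the current input suffix. Reaching S3 means `010` has been seen, and we stay there forever. Accept from S3.
4 states suffice.
        0   1  
>  S0   S1  S0 
   S1   S1  S2 
   S2   S3  S0 
 * S3   S3  S3 
(> = start, * = accepting)

start=S0; accept=S3; S0-0->S1; S0-1->S0; S1-0->S1; S1-1->S2; S2-0->S3; S2-1->S0; S3-0->S3; S3-1->S3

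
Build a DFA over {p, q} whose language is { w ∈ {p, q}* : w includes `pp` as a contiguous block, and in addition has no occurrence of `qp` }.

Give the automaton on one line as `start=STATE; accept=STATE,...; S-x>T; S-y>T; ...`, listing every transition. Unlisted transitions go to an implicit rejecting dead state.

Build one automaton per condition and run them in lockstep. One (3 states) tracks whether and how much of `pp` has been seen; the other (3 states) tracks partial matches of the forbidden pattern `qp`. Each combined state is a pair, one component from each; accept when both components accept.
With 8 states:
       p  q 
>  A   B  C 
   B   D  C 
   C   E  C 
 * D   D  F 
   E   G  H 
 * F   G  F 
   G   G  G 
   H   E  H 
(> = start, * = accepting)

start=A; accept=D,F; A-p>B; A-q>C; B-p>D; B-q>C; C-p>E; C-q>C; D-p>D; D-q>F; E-p>G; E-q>H; F-p>G; F-q>F; G-p>G; G-q>G; H-p>E; H-q>H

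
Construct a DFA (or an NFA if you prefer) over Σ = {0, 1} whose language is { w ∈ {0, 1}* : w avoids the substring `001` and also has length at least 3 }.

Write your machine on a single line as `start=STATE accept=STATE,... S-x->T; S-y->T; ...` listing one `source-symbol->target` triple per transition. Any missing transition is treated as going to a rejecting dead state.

start=A; accept=G,I,J,K,M,N; A-0->B; A-1->C; B-0->D; B-1->E; C-0->F; C-1->E; D-0->G; D-1->H; E-0->I; E-1->J; F-0->G; F-1->J; G-0->K; G-1->L; H-0->L; H-1->L; I-0->K; I-1->M; J-0->N; J-1->M; K-0->K; K-1->L; L-0->L; L-1->L; M-0->N; M-1->M; N-0->K; N-1->M

Handle the two conditions separately and then intersect. One (4 states) tracks partial matches of the forbidden pattern `001`; the other (5 states) tracks the input length, saturating at 4. Each combined state is a pair, one component from each; accept when both components accept.
With 14 states:
       0  1 
>  A   B  C 
   B   D  E 
   C   F  E 
   D   G  H 
   E   I  J 
   F   G  J 
 * G   K  L 
   H   L  L 
 * I   K  M 
 * J   N  M 
 * K   K  L 
   L   L  L 
 * M   N  M 
 * N   K  M 
(> = start, * = accepting)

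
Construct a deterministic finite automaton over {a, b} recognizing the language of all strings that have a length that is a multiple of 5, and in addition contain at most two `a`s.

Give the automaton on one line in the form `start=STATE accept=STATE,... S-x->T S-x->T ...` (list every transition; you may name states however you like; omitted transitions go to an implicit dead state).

Build one automaton per condition and run them in lockstep. The first has 5 states tracking the input length modulo 5; the second has 4 states tracking the count of `a`s, saturating at 3. A product state is a pair (one from each), accepting exactly when both do. After merging equivalent states the machine shrinks.
With 16 states:
          a    b  
>* s0     s1   s2 
   s1     s3   s4 
   s2     s4   s5 
   s3     s6   s7 
   s4     s7   s8 
   s5     s8   s9 
   s6     s6   s6 
   s7     s6  s10 
   s8    s10  s11 
   s9    s11  s12 
   s10    s6  s13 
   s11   s13  s14 
   s12   s14   s0 
 * s13    s6  s15 
 * s14   s15   s1 
   s15    s6   s3 
(> = start, * = accepting)

start=s0 accept=s0,s13,s14 s0-a->s1 s0-b->s2 s1-a->s3 s1-b->s4 s2-a->s4 s2-b->s5 s3-a->s6 s3-b->s7 s4-a->s7 s4-b->s8 s5-a->s8 s5-b->s9 s6-a->s6 s6-b->s6 s7-a->s6 s7-b->s10 s8-a->s10 s8-b->s11 s9-a->s11 s9-b->s12 s10-a->s6 s10-b->s13 s11-a->s13 s11-b->s14 s12-a->s14 s12-b->s0 s13-a->s6 s13-b->s15 s14-a->s15 s14-b->s1 s15-a->s6 s15-b->s3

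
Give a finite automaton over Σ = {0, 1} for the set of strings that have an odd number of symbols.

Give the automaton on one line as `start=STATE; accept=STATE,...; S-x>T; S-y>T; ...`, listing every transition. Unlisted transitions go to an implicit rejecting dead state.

Only the length mod 2 matters, so use a 2-cycle: from any state, every input symbol moves to the next state, wrapping s1 back to s0. Mark s1 accepting.
        0   1  
>  s0   s1  s1 
 * s1   s0  s0 
(> = start, * = accepting)

start=s0; accept=s1; s0-0>s1; s0-1>s1; s1-0>s0; s1-1>s0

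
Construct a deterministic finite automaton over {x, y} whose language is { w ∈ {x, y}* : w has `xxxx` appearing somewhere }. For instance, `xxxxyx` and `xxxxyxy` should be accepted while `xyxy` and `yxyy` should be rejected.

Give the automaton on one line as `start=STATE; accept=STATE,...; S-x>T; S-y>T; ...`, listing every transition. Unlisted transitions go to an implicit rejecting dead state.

Track how much of `xxxx` has been matched so far: state A is no progress, E is the absorbing accept state reached once `xxxx` has occurred. Intermediate states record partial matches; on a mismatch, fall back to the longest reusable overlap.
A 5-state machine:
       x  y 
>  A   B  A 
   B   C  A 
   C   D  A 
   D   E  A 
 * E   E  E 
(> = start, * = accepting)

start=A; accept=E; A-x>B; A-y>A; B-x>C; B-y>A; C-x>D; C-y>A; D-x>E; D-y>A; E-x>E; E-y>E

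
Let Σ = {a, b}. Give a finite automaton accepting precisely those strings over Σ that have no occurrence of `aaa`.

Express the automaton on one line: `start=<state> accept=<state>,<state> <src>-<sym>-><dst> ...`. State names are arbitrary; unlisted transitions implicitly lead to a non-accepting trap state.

start=s0 accept=s0,s1,s2 s0-a->s1 s0-b->s0 s1-a->s2 s1-b->s0 s2-a->s3 s2-b->s0 s3-a->s3 s3-b->s3

This is the complement of 'contains `aaa`'. Use the same substring-matching states — s0 through s3 holding how much of `aaa` has just been matched — but flip the accepting set: everything except the trap s3 accepts.
4 states suffice.
        a   b  
>* s0   s1  s0 
 * s1   s2  s0 
 * s2   s3  s0 
   s3   s3  s3 
(> = start, * = accepting)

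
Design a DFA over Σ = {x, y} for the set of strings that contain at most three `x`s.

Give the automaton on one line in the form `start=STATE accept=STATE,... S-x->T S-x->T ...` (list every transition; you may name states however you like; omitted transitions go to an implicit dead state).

start=s0 accept=s0,s1,s2,s3 s0-x->s1 s0-y->s0 s1-x->s2 s1-y->s1 s2-x->s3 s2-y->s2 s3-x->s4 s3-y->s3 s4-x->s4 s4-y->s4

Count `x`s, saturating at 4: states s0 through s3 mean 0 through 3 `x`s seen; s4 means more than 3. Each `x` increments (capped at s4); other symbols loop. Accept from {s0, s1, s2, s3}.
A 5-state machine:
        x   y  
>* s0   s1  s0 
 * s1   s2  s1 
 * s2   s3  s2 
 * s3   s4  s3 
   s4   s4  s4 
(> = start, * = accepting)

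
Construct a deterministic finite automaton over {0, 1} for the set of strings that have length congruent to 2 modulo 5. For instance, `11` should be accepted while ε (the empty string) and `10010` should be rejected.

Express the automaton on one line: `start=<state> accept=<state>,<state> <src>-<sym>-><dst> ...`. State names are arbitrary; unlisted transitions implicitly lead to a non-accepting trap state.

start=q0 accept=q2 q0-0->q1 q0-1->q1 q1-0->q2 q1-1->q2 q2-0->q3 q2-1->q3 q3-0->q4 q3-1->q4 q4-0->q0 q4-1->q0

Count input length modulo 5: every symbol advances one step around the cycle q0 → q1 → q2 → q3 → q4 → q0. Accept at q2.
With 5 states:
        0   1  
>  q0   q1  q1 
   q1   q2  q2 
 * q2   q3  q3 
   q3   q4  q4 
   q4   q0  q0 
(> = start, * = accepting)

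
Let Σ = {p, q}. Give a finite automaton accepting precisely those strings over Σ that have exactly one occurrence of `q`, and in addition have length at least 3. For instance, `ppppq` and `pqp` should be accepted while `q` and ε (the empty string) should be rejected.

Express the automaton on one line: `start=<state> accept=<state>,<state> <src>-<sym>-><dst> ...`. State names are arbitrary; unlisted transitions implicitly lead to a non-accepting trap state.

Build one automaton per condition and run them in lockstep. One (3 states) tracks the count of `q`s, saturating at 2; the other (5 states) tracks the input length, saturating at 4. Each combined state is a pair, one component from each; accept when both components accept. Minimizing collapses redundant product states.
With 7 states:
       p  q 
>  A   B  C 
   B   D  E 
   C   E  F 
   D   D  G 
   E   G  F 
   F   F  F 
 * G   G  F 
(> = start, * = accepting)

start=A accept=G A-p->B A-q->C B-p->D B-q->E C-p->E C-q->F D-p->D D-q->G E-p->G E-q->F F-p->F F-q->F G-p->G G-q->F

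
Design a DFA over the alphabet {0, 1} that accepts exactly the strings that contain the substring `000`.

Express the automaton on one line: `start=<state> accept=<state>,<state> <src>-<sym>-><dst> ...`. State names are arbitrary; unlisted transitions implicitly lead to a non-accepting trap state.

start=q0 accept=q3 q0-0->q1 q0-1->q0 q1-0->q2 q1-1->q0 q2-0->q3 q2-1->q0 q3-0->q3 q3-1->q3

States q0..q2 record the length of the longest prefix of `000` that matches the current input suffix. Reaching q3 means `000` has been seen, and we stay there forever. Accept from q3.
        0   1  
>  q0   q1  q0 
   q1   q2  q0 
   q2   q3  q0 
 * q3   q3  q3 
(> = start, * = accepting)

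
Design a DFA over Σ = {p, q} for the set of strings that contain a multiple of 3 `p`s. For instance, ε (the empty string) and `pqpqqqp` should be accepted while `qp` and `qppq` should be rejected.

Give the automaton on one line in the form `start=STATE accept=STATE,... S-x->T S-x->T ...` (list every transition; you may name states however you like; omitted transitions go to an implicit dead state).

start=A accept=A A-p->B A-q->A B-p->C B-q->B C-p->A C-q->C

Keep the running count of `p`s modulo 3: each `p` advances along the cycle A → B → C → A while other symbols loop. Accept at A.
3 states suffice.
       p  q 
>* A   B  A 
   B   C  B 
   C   A  C 
(> = start, * = accepting)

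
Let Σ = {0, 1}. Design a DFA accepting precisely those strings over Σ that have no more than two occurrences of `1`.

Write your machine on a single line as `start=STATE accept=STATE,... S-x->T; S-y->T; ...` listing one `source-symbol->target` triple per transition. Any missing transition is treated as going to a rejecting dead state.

Count `1`s, saturating at 3: states q0 through q2 mean 0 through 2 `1`s seen; q3 means more than 2. Each `1` increments (capped at q3); other symbols loop. Accept from {q0, q1, q2}.
4 states suffice.
        0   1  
>* q0   q0  q1 
 * q1   q1  q2 
 * q2   q2  q3 
   q3   q3  q3 
(> = start, * = accepting)

start=q0; accept=q0,q1,q2; q0-0->q0; q0-1->q1; q1-0->q1; q1-1->q2; q2-0->q2; q2-1->q3; q3-0->q3; q3-1->q3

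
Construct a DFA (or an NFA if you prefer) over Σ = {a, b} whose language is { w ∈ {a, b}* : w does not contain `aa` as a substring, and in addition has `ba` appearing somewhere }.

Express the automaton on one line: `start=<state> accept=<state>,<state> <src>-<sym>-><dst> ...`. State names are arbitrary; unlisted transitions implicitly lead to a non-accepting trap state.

Handle the two conditions separately and then intersect. The first has 3 states tracking partial matches of the forbidden pattern `aa`; the second has 3 states tracking whether and how much of `ba` has been seen. A product state is a pair (one from each), accepting exactly when both do.
With 8 states:
        a   b  
>  q0   q1  q2 
   q1   q3  q2 
   q2   q4  q2 
   q3   q3  q5 
 * q4   q6  q7 
   q5   q6  q5 
   q6   q6  q6 
 * q7   q4  q7 
(> = start, * = accepting)

start=q0 accept=q4,q7 q0-a->q1 q0-b->q2 q1-a->q3 q1-b->q2 q2-a->q4 q2-b->q2 q3-a->q3 q3-b->q5 q4-a->q6 q4-b->q7 q5-a->q6 q5-b->q5 q6-a->q6 q6-b->q6 q7-a->q4 q7-b->q7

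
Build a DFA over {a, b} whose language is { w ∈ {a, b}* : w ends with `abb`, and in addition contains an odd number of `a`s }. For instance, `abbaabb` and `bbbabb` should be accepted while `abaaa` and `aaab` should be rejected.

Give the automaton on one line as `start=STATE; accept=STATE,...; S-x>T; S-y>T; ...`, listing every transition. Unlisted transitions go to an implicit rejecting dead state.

start=s0; accept=s3; s0-a>s1; s0-b>s0; s1-a>s0; s1-b>s2; s2-a>s0; s2-b>s3; s3-a>s0; s3-b>s4; s4-a>s0; s4-b>s4

Build one automaton per condition and run them in lockstep. The first has 4 states tracking how much of the suffix `abb` has currently been matched; the second has 2 states tracking the count of `a`s modulo 2. A product state is a pair (one from each), accepting exactly when both do. Equivalent product states are then merged.
        a   b  
>  s0   s1  s0 
   s1   s0  s2 
   s2   s0  s3 
 * s3   s0  s4 
   s4   s0  s4 
(> = start, * = accepting)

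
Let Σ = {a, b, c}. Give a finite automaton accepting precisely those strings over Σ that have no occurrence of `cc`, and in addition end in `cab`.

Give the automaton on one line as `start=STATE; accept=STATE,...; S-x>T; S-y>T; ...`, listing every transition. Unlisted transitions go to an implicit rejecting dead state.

Handle the two conditions separately and then intersect. The first has 3 states tracking partial matches of the forbidden pattern `cc`; the second has 4 states tracking how much of the suffix `cab` has currently been matched. A product state is a pair (one from each), accepting exactly when both do.
With 8 states:
        a   b   c  
>  S0   S0  S0  S1 
   S1   S2  S0  S3 
   S2   S0  S4  S1 
   S3   S5  S6  S3 
 * S4   S0  S0  S1 
   S5   S6  S7  S3 
   S6   S6  S6  S3 
   S7   S6  S6  S3 
(> = start, * = accepting)

start=S0; accept=S4; S0-a>S0; S0-b>S0; S0-c>S1; S1-a>S2; S1-b>S0; S1-c>S3; S2-a>S0; S2-b>S4; S2-c>S1; S3-a>S5; S3-b>S6; S3-c>S3; S4-a>S0; S4-b>S0; S4-c>S1; S5-a>S6; S5-b>S7; S5-c>S3; S6-a>S6; S6-b>S6; S6-c>S3; S7-a>S6; S7-b>S6; S7-c>S3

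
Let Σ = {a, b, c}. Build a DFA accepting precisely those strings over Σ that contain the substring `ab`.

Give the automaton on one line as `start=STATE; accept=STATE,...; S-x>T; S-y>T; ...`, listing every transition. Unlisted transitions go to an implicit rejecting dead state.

States S0..S1 record the length of the longest prefix of `ab` that matches the current input suffix. Reaching S2 means `ab` has been seen, and we stay there forever. Accept from S2.
3 states suffice.
        a   b   c  
>  S0   S1  S0  S0 
   S1   S1  S2  S0 
 * S2   S2  S2  S2 
(> = start, * = accepting)

start=S0; accept=S2; S0-a>S1; S0-b>S0; S0-c>S0; S1-a>S1; S1-b>S2; S1-c>S0; S2-a>S2; S2-b>S2; S2-c>S2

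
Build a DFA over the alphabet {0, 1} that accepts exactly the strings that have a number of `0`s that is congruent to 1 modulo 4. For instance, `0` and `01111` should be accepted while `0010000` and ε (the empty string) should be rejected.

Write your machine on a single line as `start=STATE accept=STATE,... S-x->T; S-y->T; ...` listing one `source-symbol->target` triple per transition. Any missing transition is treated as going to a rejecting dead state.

Keep the running count of `0`s modulo 4: each `0` advances along the cycle S0 → S1 → S2 → S3 → S0 while other symbols loop. Accept at S1.
4 states suffice.
        0   1  
>  S0   S1  S0 
 * S1   S2  S1 
   S2   S3  S2 
   S3   S0  S3 
(> = start, * = accepting)

start=S0; accept=S1; S0-0->S1; S0-1->S0; S1-0->S2; S1-1->S1; S2-0->S3; S2-1->S2; S3-0->S0; S3-1->S3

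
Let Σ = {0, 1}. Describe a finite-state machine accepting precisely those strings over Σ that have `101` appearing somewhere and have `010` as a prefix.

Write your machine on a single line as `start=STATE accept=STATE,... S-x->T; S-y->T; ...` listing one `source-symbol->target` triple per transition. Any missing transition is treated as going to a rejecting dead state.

start=s0; accept=s9; s0-0->s1; s0-1->s2; s1-0->s3; s1-1->s4; s2-0->s5; s2-1->s2; s3-0->s3; s3-1->s2; s4-0->s6; s4-1->s2; s5-0->s3; s5-1->s7; s6-0->s8; s6-1->s9; s7-0->s7; s7-1->s7; s8-0->s8; s8-1->s10; s9-0->s9; s9-1->s9; s10-0->s6; s10-1->s10

Handle the two conditions separately and then intersect. One (4 states) tracks whether and how much of `101` has been seen; the other (5 states) tracks whether the input so far still matches the prefix `010`. Each combined state is a pair, one component from each; accept when both components accept.
With 11 states:
          0    1  
>  s0     s1   s2 
   s1     s3   s4 
   s2     s5   s2 
   s3     s3   s2 
   s4     s6   s2 
   s5     s3   s7 
   s6     s8   s9 
   s7     s7   s7 
   s8     s8  s10 
 * s9     s9   s9 
   s10    s6  s10 
(> = start, * = accepting)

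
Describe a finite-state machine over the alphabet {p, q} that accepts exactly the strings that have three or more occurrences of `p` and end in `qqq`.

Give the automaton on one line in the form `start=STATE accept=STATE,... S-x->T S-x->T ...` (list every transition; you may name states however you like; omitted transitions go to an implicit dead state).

start=S0 accept=S6 S0-p->S1 S0-q->S0 S1-p->S2 S1-q->S1 S2-p->S3 S2-q->S2 S3-p->S3 S3-q->S4 S4-p->S3 S4-q->S5 S5-p->S3 S5-q->S6 S6-p->S3 S6-q->S6

Handle the two conditions separately and then intersect. One (5 states) tracks the count of `p`s, saturating at 4; the other (4 states) tracks how much of the suffix `qqq` has currently been matched. Each combined state is a pair, one component from each; accept when both components accept. After merging equivalent states the machine shrinks.
7 states suffice.
        p   q  
>  S0   S1  S0 
   S1   S2  S1 
   S2   S3  S2 
   S3   S3  S4 
   S4   S3  S5 
   S5   S3  S6 
 * S6   S3  S6 
(> = start, * = accepting)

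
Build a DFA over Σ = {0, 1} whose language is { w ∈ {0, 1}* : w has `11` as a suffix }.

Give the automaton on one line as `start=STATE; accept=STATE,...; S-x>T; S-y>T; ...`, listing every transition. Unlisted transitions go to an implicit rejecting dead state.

Remember how much of `11` the current input suffix matches. State q0 means no match yet; q1 means the last symbol is `1`; q2 means the last 2 symbols are `11`. Only q2 accepts. On a mismatch, fall back to the longest proper suffix that is still a prefix of `11`.
A 3-state machine:
        0   1  
>  q0   q0  q1 
   q1   q0  q2 
 * q2   q0  q2 
(> = start, * = accepting)

start=q0; accept=q2; q0-0>q0; q0-1>q1; q1-0>q0; q1-1>q2; q2-0>q0; q2-1>q2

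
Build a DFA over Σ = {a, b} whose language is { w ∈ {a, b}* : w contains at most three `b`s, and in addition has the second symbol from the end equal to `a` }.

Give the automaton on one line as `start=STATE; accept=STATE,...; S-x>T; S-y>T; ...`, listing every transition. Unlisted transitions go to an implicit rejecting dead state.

Run two small machines in parallel and take their product. One (5 states) tracks the count of `b`s, saturating at 4; the other (7 states) tracks the last 2 symbols read. Each combined state is a pair, one component from each; accept when both components accept. Equivalent product states are then merged.
          a    b  
>  S0     S1   S2 
   S1     S3   S4 
   S2     S5   S6 
 * S3     S3   S4 
 * S4     S5   S6 
   S5     S7   S8 
   S6     S9  S10 
 * S7     S7   S8 
 * S8     S9  S10 
   S9    S11  S12 
   S10   S13  S14 
 * S11   S11  S12 
 * S12   S13  S14 
   S13   S15  S14 
   S14   S14  S14 
 * S15   S15  S14 
(> = start, * = accepting)

start=S0; accept=S3,S4,S7,S8,S11,S12,S15; S0-a>S1; S0-b>S2; S1-a>S3; S1-b>S4; S2-a>S5; S2-b>S6; S3-a>S3; S3-b>S4; S4-a>S5; S4-b>S6; S5-a>S7; S5-b>S8; S6-a>S9; S6-b>S10; S7-a>S7; S7-b>S8; S8-a>S9; S8-b>S10; S9-a>S11; S9-b>S12; S10-a>S13; S10-b>S14; S11-a>S11; S11-b>S12; S12-a>S13; S12-b>S14; S13-a>S15; S13-b>S14; S14-a>S14; S14-b>S14; S15-a>S15; S15-b>S14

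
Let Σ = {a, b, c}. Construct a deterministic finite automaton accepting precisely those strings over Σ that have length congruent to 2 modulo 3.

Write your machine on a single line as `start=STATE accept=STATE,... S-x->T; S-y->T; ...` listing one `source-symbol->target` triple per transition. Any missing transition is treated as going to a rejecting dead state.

Count input length modulo 3: every symbol advances one step around the cycle s0 → s1 → s2 → s0. Accept at s2.
A 3-state machine:
        a   b   c  
>  s0   s1  s1  s1 
   s1   s2  s2  s2 
 * s2   s0  s0  s0 
(> = start, * = accepting)

start=s0; accept=s2; s0-a->s1; s0-b->s1; s0-c->s1; s1-a->s2; s1-b->s2; s1-c->s2; s2-a->s0; s2-b->s0; s2-c->s0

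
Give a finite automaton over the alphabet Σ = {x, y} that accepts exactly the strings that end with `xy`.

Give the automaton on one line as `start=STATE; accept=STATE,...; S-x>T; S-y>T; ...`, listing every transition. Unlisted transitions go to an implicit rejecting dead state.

Remember how much of `xy` the current input suffix matches. State q0 means no match yet; q1 means the last symbol is `x`; q2 means the last 2 symbols are `xy`. Only q2 accepts. On a mismatch, fall back to the longest proper suffix that is still a prefix of `xy`.
With 3 states:
        x   y  
>  q0   q1  q0 
   q1   q1  q2 
 * q2   q1  q0 
(> = start, * = accepting)

start=q0; accept=q2; q0-x>q1; q0-y>q0; q1-x>q1; q1-y>q2; q2-x>q1; q2-y>q0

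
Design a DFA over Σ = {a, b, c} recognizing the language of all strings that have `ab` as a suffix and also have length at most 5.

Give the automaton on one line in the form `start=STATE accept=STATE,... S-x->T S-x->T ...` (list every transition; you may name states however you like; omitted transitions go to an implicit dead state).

Build one automaton per condition and run them in lockstep. One (3 states) tracks how much of the suffix `ab` has currently been matched; the other (7 states) tracks the input length, saturating at 6. Each combined state is a pair, one component from each; accept when both components accept. Equivalent product states are then merged.
12 states suffice.
          a    b    c  
>  q0     q1   q2   q2 
   q1     q3   q4   q5 
   q2     q3   q5   q5 
   q3     q6   q7   q8 
 * q4     q6   q8   q8 
   q5     q6   q8   q8 
   q6     q9  q10  q11 
 * q7     q9  q11  q11 
   q8     q9  q11  q11 
   q9    q11  q10  q11 
 * q10   q11  q11  q11 
   q11   q11  q11  q11 
(> = start, * = accepting)

start=q0 accept=q4,q7,q10 q0-a->q1 q0-b->q2 q0-c->q2 q1-a->q3 q1-b->q4 q1-c->q5 q2-a->q3 q2-b->q5 q2-c->q5 q3-a->q6 q3-b->q7 q3-c->q8 q4-a->q6 q4-b->q8 q4-c->q8 q5-a->q6 q5-b->q8 q5-c->q8 q6-a->q9 q6-b->q10 q6-c->q11 q7-a->q9 q7-b->q11 q7-c->q11 q8-a->q9 q8-b->q11 q8-c->q11 q9-a->q11 q9-b->q10 q9-c->q11 q10-a->q11 q10-b->q11 q10-c->q11 q11-a->q11 q11-b->q11 q11-c->q11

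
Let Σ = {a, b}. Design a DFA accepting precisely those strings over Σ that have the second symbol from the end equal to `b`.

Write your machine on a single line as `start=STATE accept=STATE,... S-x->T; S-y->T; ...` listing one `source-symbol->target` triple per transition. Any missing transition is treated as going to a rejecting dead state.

Because acceptance depends on a position counted from the end, the machine has to buffer the most recent 2 symbols. Make each state the string of the last up-to-2 symbols read; on input `x` shift the window left and append `x`. Accept when the buffered window has length 2 and begins with `b`.
With 7 states:
        a   b  
>  q0   q1  q2 
   q1   q3  q4 
   q2   q5  q6 
   q3   q3  q4 
   q4   q5  q6 
 * q5   q3  q4 
 * q6   q5  q6 
(> = start, * = accepting)

start=q0; accept=q5,q6; q0-a->q1; q0-b->q2; q1-a->q3; q1-b->q4; q2-a->q5; q2-b->q6; q3-a->q3; q3-b->q4; q4-a->q5; q4-b->q6; q5-a->q3; q5-b->q4; q6-a->q5; q6-b->q6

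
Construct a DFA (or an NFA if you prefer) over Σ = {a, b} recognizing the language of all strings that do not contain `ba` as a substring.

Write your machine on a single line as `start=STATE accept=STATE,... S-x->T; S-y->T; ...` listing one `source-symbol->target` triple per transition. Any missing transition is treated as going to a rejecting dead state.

This is the complement of 'contains `ba`'. Use the same substring-matching states — S0 through S2 holding how much of `ba` has just been matched — but flip the accepting set: everything except the trap S2 accepts.
With 3 states:
        a   b  
>* S0   S0  S1 
 * S1   S2  S1 
   S2   S2  S2 
(> = start, * = accepting)

start=S0; accept=S0,S1; S0-a->S0; S0-b->S1; S1-a->S2; S1-b->S1; S2-a->S2; S2-b->S2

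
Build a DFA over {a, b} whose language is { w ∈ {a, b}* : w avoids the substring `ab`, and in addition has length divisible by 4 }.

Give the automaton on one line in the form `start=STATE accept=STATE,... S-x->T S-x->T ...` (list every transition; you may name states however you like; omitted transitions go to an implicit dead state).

Run two small machines in parallel and take their product. One (3 states) tracks partial matches of the forbidden pattern `ab`; the other (4 states) tracks the input length modulo 4. Each combined state is a pair, one component from each; accept when both components accept.
With 12 states:
          a    b  
>* q0     q1   q2 
   q1     q3   q4 
   q2     q3   q5 
   q3     q6   q7 
   q4     q7   q7 
   q5     q6   q8 
   q6     q9  q10 
   q7    q10  q10 
   q8     q9   q0 
 * q9     q1  q11 
   q10   q11  q11 
   q11    q4   q4 
(> = start, * = accepting)

start=q0 accept=q0,q9 q0-a->q1 q0-b->q2 q1-a->q3 q1-b->q4 q2-a->q3 q2-b->q5 q3-a->q6 q3-b->q7 q4-a->q7 q4-b->q7 q5-a->q6 q5-b->q8 q6-a->q9 q6-b->q10 q7-a->q10 q7-b->q10 q8-a->q9 q8-b->q0 q9-a->q1 q9-b->q11 q10-a->q11 q10-b->q11 q11-a->q4 q11-b->q4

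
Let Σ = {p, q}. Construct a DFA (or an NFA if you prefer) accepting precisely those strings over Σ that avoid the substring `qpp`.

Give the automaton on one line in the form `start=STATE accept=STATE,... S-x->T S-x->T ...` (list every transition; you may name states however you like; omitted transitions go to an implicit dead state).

This is the complement of 'contains `qpp`'. Use the same substring-matching states — S0 through S3 holding how much of `qpp` has just been matched — but flip the accepting set: everything except the trap S3 accepts.
A 4-state machine:
        p   q  
>* S0   S0  S1 
 * S1   S2  S1 
 * S2   S3  S1 
   S3   S3  S3 
(> = start, * = accepting)

start=S0 accept=S0,S1,S2 S0-p->S0 S0-q->S1 S1-p->S2 S1-q->S1 S2-p->S3 S2-q->S1 S3-p->S3 S3-q->S3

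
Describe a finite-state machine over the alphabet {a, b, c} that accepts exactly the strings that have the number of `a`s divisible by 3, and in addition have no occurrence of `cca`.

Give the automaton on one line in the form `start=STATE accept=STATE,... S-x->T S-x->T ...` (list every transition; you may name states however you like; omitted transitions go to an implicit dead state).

Build one automaton per condition and run them in lockstep. The first has 3 states tracking the count of `a`s modulo 3; the second has 4 states tracking partial matches of the forbidden pattern `cca`. A product state is a pair (one from each), accepting exactly when both do. Minimizing collapses redundant product states.
A 10-state machine:
        a   b   c  
>* s0   s1  s0  s2 
   s1   s3  s1  s4 
 * s2   s1  s0  s5 
   s3   s0  s3  s6 
   s4   s3  s1  s7 
 * s5   s8  s0  s5 
   s6   s0  s3  s9 
   s7   s8  s1  s7 
   s8   s8  s8  s8 
   s9   s8  s3  s9 
(> = start, * = accepting)

start=s0 accept=s0,s2,s5 s0-a->s1 s0-b->s0 s0-c->s2 s1-a->s3 s1-b->s1 s1-c->s4 s2-a->s1 s2-b->s0 s2-c->s5 s3-a->s0 s3-b->s3 s3-c->s6 s4-a->s3 s4-b->s1 s4-c->s7 s5-a->s8 s5-b->s0 s5-c->s5 s6-a->s0 s6-b->s3 s6-c->s9 s7-a->s8 s7-b->s1 s7-c->s7 s8-a->s8 s8-b->s8 s8-c->s8 s9-a->s8 s9-b->s3 s9-c->s9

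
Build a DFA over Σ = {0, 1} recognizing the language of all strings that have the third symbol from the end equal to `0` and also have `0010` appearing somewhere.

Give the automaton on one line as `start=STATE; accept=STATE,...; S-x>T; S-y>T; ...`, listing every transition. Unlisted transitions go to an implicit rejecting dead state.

Run two small machines in parallel and take their product. The first has 15 states tracking the last 3 symbols read; the second has 5 states tracking whether and how much of `0010` has been seen. A product state is a pair (one from each), accepting exactly when both do. After merging equivalent states the machine shrinks.
12 states suffice.
          0    1  
>  S0     S1   S0 
   S1     S2   S0 
   S2     S2   S3 
   S3     S4   S0 
 * S4     S5   S6 
   S5     S7   S8 
   S6     S4   S9 
 * S7     S7   S8 
 * S8     S4   S9 
 * S9    S10  S11 
   S10    S5   S6 
   S11   S10  S11 
(> = start, * = accepting)

start=S0; accept=S4,S7,S8,S9; S0-0>S1; S0-1>S0; S1-0>S2; S1-1>S0; S2-0>S2; S2-1>S3; S3-0>S4; S3-1>S0; S4-0>S5; S4-1>S6; S5-0>S7; S5-1>S8; S6-0>S4; S6-1>S9; S7-0>S7; S7-1>S8; S8-0>S4; S8-1>S9; S9-0>S10; S9-1>S11; S10-0>S5; S10-1>S6; S11-0>S10; S11-1>S11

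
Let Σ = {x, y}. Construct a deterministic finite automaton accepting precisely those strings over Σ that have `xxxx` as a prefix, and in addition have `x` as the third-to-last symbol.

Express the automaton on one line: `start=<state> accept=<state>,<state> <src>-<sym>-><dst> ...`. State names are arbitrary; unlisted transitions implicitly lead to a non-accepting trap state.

Handle the two conditions separately and then intersect. One (6 states) tracks whether the input so far still matches the prefix `xxxx`; the other (15 states) tracks the last 3 symbols read. Each combined state is a pair, one component from each; accept when both components accept. After merging equivalent states the machine shrinks.
With 13 states:
          x    y  
>  q0     q1   q2 
   q1     q3   q2 
   q2     q2   q2 
   q3     q4   q2 
   q4     q5   q2 
 * q5     q5   q6 
 * q6     q7   q8 
 * q7     q9  q10 
 * q8    q11  q12 
   q9     q5   q6 
   q10    q7   q8 
   q11    q9  q10 
   q12   q11  q12 
(> = start, * = accepting)

start=q0 accept=q5,q6,q7,q8 q0-x->q1 q0-y->q2 q1-x->q3 q1-y->q2 q2-x->q2 q2-y->q2 q3-x->q4 q3-y->q2 q4-x->q5 q4-y->q2 q5-x->q5 q5-y->q6 q6-x->q7 q6-y->q8 q7-x->q9 q7-y->q10 q8-x->q11 q8-y->q12 q9-x->q5 q9-y->q6 q10-x->q7 q10-y->q8 q11-x->q9 q11-y->q10 q12-x->q11 q12-y->q12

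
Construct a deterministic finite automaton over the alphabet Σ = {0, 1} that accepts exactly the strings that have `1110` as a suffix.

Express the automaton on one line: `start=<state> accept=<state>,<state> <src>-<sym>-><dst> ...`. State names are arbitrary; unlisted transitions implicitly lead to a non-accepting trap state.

Let each state record the length of the longest suffix of the input read so far that is also a prefix of `1110`. B means the last symbol is `1`; C means the last 2 symbols are `11`; D means the last 3 symbols are `111`; E means the last 4 symbols are `1110`. Accept only at E, where the string currently ends in `1110`.
A 5-state machine:
       0  1 
>  A   A  B 
   B   A  C 
   C   A  D 
   D   E  D 
 * E   A  B 
(> = start, * = accepting)

start=A accept=E A-0->A A-1->B B-0->A B-1->C C-0->A C-1->D D-0->E D-1->D E-0->A E-1->B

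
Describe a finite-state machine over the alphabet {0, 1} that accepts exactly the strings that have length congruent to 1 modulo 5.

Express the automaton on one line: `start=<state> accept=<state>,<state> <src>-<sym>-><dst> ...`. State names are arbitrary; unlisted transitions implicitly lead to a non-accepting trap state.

Count input length modulo 5: every symbol advances one step around the cycle S0 → S1 → S2 → S3 → S4 → S0. Accept at S1.
        0   1  
>  S0   S1  S1 
 * S1   S2  S2 
   S2   S3  S3 
   S3   S4  S4 
   S4   S0  S0 
(> = start, * = accepting)

start=S0 accept=S1 S0-0->S1 S0-1->S1 S1-0->S2 S1-1->S2 S2-0->S3 S2-1->S3 S3-0->S4 S3-1->S4 S4-0->S0 S4-1->S0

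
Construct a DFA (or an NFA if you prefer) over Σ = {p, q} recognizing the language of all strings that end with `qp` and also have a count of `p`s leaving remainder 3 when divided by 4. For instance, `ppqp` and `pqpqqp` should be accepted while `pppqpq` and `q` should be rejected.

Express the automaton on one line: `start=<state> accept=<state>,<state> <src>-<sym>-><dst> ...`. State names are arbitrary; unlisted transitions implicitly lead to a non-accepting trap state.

Build one automaton per condition and run them in lockstep. One (3 states) tracks how much of the suffix `qp` has currently been matched; the other (4 states) tracks the count of `p`s modulo 4. Each combined state is a pair, one component from each; accept when both components accept.
12 states suffice.
       p  q 
>  A   B  C 
   B   D  E 
   C   F  C 
   D   G  H 
   E   I  E 
   F   D  E 
   G   A  J 
   H   K  H 
   I   G  H 
   J   L  J 
 * K   A  J 
   L   B  C 
(> = start, * = accepting)

start=A accept=K A-p->B A-q->C B-p->D B-q->E C-p->F C-q->C D-p->G D-q->H E-p->I E-q->E F-p->D F-q->E G-p->A G-q->J H-p->K H-q->H I-p->G I-q->H J-p->L J-q->J K-p->A K-q->J L-p->B L-q->C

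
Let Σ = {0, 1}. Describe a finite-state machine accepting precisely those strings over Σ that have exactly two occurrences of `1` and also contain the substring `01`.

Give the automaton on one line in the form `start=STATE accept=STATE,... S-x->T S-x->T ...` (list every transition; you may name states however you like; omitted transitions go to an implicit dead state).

Build one automaton per condition and run them in lockstep. One (4 states) tracks the count of `1`s, saturating at 3; the other (3 states) tracks whether and how much of `01` has been seen. Each combined state is a pair, one component from each; accept when both components accept.
11 states suffice.
       0  1 
>  A   B  C 
   B   B  D 
   C   E  F 
   D   D  G 
   E   E  G 
   F   H  I 
 * G   G  J 
   H   H  J 
   I   K  I 
   J   J  J 
   K   K  J 
(> = start, * = accepting)

start=A accept=G A-0->B A-1->C B-0->B B-1->D C-0->E C-1->F D-0->D D-1->G E-0->E E-1->G F-0->H F-1->I G-0->G G-1->J H-0->H H-1->J I-0->K I-1->I J-0->J J-1->J K-0->K K-1->J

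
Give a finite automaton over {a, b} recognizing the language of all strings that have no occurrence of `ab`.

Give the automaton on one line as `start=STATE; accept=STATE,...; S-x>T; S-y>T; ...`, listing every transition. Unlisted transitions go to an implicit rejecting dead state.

Track partial matches of the forbidden pattern `ab`. State s2 is a dead state reached once `ab` has occurred; every other state accepts. s0 means no part of `ab` is currently matched.
With 3 states:
        a   b  
>* s0   s1  s0 
 * s1   s1  s2 
   s2   s2  s2 
(> = start, * = accepting)

start=s0; accept=s0,s1; s0-a>s1; s0-b>s0; s1-a>s1; s1-b>s2; s2-a>s2; s2-b>s2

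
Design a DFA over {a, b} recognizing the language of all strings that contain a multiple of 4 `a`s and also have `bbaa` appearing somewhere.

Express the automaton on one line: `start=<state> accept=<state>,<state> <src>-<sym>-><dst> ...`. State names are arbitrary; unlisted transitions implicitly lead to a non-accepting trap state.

Run two small machines in parallel and take their product. The first has 4 states tracking the count of `a`s modulo 4; the second has 5 states tracking whether and how much of `bbaa` has been seen. A product state is a pair (one from each), accepting exactly when both do.
20 states suffice.
          a    b  
>  S0     S1   S2 
   S1     S3   S4 
   S2     S1   S5 
   S3     S6   S7 
   S4     S3   S8 
   S5     S9   S5 
   S6     S0  S10 
   S7     S6  S11 
   S8    S12   S8 
   S9    S13   S4 
   S10    S0  S14 
   S11   S15  S11 
   S12   S16   S7 
   S13   S16  S13 
   S14   S17  S14 
   S15   S18  S10 
   S16   S18  S16 
   S17   S19   S2 
 * S18   S19  S18 
   S19   S13  S19 
(> = start, * = accepting)

start=S0 accept=S18 S0-a->S1 S0-b->S2 S1-a->S3 S1-b->S4 S2-a->S1 S2-b->S5 S3-a->S6 S3-b->S7 S4-a->S3 S4-b->S8 S5-a->S9 S5-b->S5 S6-a->S0 S6-b->S10 S7-a->S6 S7-b->S11 S8-a->S12 S8-b->S8 S9-a->S13 S9-b->S4 S10-a->S0 S10-b->S14 S11-a->S15 S11-b->S11 S12-a->S16 S12-b->S7 S13-a->S16 S13-b->S13 S14-a->S17 S14-b->S14 S15-a->S18 S15-b->S10 S16-a->S18 S16-b->S16 S17-a->S19 S17-b->S2 S18-a->S19 S18-b->S18 S19-a->S13 S19-b->S19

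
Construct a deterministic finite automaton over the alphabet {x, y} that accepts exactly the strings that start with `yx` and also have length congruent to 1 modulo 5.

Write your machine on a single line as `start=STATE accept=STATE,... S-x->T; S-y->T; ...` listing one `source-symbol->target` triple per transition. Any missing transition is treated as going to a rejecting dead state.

Run two small machines in parallel and take their product. One (4 states) tracks whether the input so far still matches the prefix `yx`; the other (5 states) tracks the input length modulo 5. Each combined state is a pair, one component from each; accept when both components accept. Minimizing collapses redundant product states.
An 8-state machine:
        x   y  
>  S0   S1  S2 
   S1   S1  S1 
   S2   S3  S1 
   S3   S4  S4 
   S4   S5  S5 
   S5   S6  S6 
   S6   S7  S7 
 * S7   S3  S3 
(> = start, * = accepting)

start=S0; accept=S7; S0-x->S1; S0-y->S2; S1-x->S1; S1-y->S1; S2-x->S3; S2-y->S1; S3-x->S4; S3-y->S4; S4-x->S5; S4-y->S5; S5-x->S6; S5-y->S6; S6-x->S7; S6-y->S7; S7-x->S3; S7-y->S3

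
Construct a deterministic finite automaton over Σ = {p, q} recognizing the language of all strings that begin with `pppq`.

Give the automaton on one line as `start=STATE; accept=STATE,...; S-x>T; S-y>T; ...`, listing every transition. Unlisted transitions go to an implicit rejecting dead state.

start=A; accept=E; A-p>B; A-q>F; B-p>C; B-q>F; C-p>D; C-q>F; D-p>F; D-q>E; E-p>E; E-q>E; F-p>F; F-q>F

Walk along `pppq` while the input agrees: from A take `p` to B, and so on. Any deviation drops to the rejecting sink F. Once E is reached the prefix is confirmed and every continuation is accepted.
A 6-state machine:
       p  q 
>  A   B  F 
   B   C  F 
   C   D  F 
   D   F  E 
 * E   E  E 
   F   F  F 
(> = start, * = accepting)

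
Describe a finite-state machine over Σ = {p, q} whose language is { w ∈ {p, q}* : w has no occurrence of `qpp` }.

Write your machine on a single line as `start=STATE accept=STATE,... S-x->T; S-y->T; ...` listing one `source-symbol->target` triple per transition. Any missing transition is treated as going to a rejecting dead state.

start=s0; accept=s0,s1,s2; s0-p->s0; s0-q->s1; s1-p->s2; s1-q->s1; s2-p->s3; s2-q->s1; s3-p->s3; s3-q->s3

This is the complement of 'contains `qpp`'. Use the same substring-matching states — s0 through s3 holding how much of `qpp` has just been matched — but flip the accepting set: everything except the trap s3 accepts.
A 4-state machine:
        p   q  
>* s0   s0  s1 
 * s1   s2  s1 
 * s2   s3  s1 
   s3   s3  s3 
(> = start, * = accepting)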